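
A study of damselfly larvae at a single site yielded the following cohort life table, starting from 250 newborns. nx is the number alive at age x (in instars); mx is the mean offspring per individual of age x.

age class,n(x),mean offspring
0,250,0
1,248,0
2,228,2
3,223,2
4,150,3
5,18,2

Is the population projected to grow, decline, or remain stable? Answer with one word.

lx = nx/n0 = nx/250: 1, 0.992, 0.912, 0.892, 0.6, 0.072
R0 = Σ lx·mx = 0 + 0 + 1.824 + 1.784 + 1.8 + 0.144 = 5.552
R0 > 1, so the population is growing.

growing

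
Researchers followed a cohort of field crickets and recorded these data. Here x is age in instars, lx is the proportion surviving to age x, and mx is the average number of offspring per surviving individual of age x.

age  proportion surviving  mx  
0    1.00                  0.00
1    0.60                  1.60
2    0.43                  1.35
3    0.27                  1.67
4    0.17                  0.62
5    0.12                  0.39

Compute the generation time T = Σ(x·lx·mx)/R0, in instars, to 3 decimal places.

lx·mx: 0, 0.96, 0.5805, 0.4509, 0.1054, 0.0468 → R0 = 2.1436
x·lx·mx: 0, 0.96, 1.161, 1.3527, 0.4216, 0.234 → Σ = 4.1293
T = 4.1293 / 2.1436 = 1.926339… → 1.926

1.926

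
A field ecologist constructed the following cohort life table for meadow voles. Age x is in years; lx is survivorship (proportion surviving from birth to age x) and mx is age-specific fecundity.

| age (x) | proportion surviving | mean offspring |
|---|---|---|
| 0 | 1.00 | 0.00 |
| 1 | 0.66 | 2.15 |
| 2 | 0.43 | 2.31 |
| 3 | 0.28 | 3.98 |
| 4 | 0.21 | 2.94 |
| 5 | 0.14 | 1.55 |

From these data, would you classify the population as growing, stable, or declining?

growing

R0 = Σ lx·mx = 0 + 1.419 + 0.9933 + 1.1144 + 0.6174 + 0.217 = 4.3611
R0 > 1, so the population is growing.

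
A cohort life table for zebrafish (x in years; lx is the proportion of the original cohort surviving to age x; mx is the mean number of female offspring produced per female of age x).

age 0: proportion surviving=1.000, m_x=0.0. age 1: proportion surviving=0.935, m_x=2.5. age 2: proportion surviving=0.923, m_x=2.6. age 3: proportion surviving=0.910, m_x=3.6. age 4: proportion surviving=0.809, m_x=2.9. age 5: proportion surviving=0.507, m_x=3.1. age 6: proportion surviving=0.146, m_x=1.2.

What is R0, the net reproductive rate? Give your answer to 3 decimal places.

lx·mx by age: 0, 2.3375, 2.3998, 3.276, 2.3461, 1.5717, 0.1752
R0 = Σ lx·mx = 12.1063 → 12.106

12.106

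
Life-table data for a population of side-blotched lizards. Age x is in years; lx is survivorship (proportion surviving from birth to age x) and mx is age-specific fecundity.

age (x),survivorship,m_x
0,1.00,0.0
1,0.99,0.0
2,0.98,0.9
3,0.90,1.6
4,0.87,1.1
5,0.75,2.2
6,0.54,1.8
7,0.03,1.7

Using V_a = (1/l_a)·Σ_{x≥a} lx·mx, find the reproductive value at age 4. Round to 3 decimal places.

lx·mx for x ≥ 4: 0.957, 1.65, 0.972, 0.051 → sum = 3.63
V_4 = 3.63 / l_4 = 3.63 / 0.87 = 4.172414… → 4.172

4.172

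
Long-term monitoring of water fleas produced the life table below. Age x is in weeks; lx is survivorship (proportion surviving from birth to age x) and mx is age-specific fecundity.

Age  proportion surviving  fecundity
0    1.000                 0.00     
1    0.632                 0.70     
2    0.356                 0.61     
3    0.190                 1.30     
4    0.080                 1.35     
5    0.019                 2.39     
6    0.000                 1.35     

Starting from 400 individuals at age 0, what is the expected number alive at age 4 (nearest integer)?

Expected survivors = N0 · l_4 = 400 × 0.080 = 32 → 32

32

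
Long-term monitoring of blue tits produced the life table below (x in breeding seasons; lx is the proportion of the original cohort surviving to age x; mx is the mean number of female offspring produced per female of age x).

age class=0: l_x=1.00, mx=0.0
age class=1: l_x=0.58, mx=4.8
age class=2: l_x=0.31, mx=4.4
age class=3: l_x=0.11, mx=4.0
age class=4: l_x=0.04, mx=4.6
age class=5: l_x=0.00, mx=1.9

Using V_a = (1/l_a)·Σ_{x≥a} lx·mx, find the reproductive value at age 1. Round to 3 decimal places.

lx·mx for x ≥ 1: 2.784, 1.364, 0.44, 0.184, 0 → sum = 4.772
V_1 = 4.772 / l_1 = 4.772 / 0.58 = 8.227586… → 8.228

8.228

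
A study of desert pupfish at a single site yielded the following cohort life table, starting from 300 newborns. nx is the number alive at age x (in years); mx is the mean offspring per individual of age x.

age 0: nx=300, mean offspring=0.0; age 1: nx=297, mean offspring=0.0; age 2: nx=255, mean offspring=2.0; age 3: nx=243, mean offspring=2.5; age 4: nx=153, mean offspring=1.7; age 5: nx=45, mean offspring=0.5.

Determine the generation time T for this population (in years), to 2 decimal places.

2.85

lx = nx/n0 = nx/300: 1, 0.99, 0.85, 0.81, 0.51, 0.15
lx·mx: 0, 0, 1.7, 2.025, 0.867, 0.075 → R0 = 4.667
x·lx·mx: 0, 0, 3.4, 6.075, 3.468, 0.375 → Σ = 13.318
T = 13.318 / 4.667 = 2.853653… → 2.85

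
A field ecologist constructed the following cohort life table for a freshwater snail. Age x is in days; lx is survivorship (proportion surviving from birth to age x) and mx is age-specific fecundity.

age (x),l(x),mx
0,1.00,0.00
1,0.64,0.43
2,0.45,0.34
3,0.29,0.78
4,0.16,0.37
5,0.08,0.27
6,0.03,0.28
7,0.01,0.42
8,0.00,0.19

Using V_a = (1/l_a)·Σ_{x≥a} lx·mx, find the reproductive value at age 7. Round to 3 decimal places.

lx·mx for x ≥ 7: 0.0042, 0 → sum = 0.0042
V_7 = 0.0042 / l_7 = 0.0042 / 0.01 = 0.42 → 0.420

0.420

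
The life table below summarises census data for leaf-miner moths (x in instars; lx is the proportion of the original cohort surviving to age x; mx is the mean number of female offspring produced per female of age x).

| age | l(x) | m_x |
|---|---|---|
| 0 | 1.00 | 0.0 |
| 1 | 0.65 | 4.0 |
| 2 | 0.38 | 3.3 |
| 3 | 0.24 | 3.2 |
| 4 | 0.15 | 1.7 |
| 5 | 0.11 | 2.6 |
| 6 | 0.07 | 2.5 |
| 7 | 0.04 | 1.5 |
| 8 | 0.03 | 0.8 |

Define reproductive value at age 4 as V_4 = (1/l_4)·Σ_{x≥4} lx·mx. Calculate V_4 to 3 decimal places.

lx·mx for x ≥ 4: 0.255, 0.286, 0.175, 0.06, 0.024 → sum = 0.8
V_4 = 0.8 / l_4 = 0.8 / 0.15 = 5.333333… → 5.333

5.333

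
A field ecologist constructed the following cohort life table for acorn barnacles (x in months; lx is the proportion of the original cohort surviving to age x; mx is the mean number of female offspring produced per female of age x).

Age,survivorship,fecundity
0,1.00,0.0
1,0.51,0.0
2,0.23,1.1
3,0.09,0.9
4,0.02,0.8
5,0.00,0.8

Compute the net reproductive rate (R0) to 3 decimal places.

lx·mx by age: 0, 0, 0.253, 0.081, 0.016, 0
R0 = Σ lx·mx = 0.35 → 0.350

0.350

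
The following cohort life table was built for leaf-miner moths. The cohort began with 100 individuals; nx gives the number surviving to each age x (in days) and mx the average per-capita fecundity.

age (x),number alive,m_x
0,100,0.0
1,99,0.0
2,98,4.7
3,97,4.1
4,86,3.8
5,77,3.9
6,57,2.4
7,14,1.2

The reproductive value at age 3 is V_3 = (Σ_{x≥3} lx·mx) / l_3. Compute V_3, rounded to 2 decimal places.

lx = nx/n0 = nx/100: 1, 0.99, 0.98, 0.97, 0.86, 0.77, 0.57, 0.14
lx·mx for x ≥ 3: 3.977, 3.268, 3.003, 1.368, 0.168 → sum = 11.784
V_3 = 11.784 / l_3 = 11.784 / 0.97 = 12.148454… → 12.15

12.15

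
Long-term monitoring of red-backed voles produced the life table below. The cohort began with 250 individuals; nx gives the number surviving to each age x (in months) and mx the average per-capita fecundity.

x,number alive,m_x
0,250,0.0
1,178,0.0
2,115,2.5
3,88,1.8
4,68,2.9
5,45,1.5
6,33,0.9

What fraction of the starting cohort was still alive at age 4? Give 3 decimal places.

0.272

l_4 = n_4/n_0 = 68/250 = 0.272 → 0.272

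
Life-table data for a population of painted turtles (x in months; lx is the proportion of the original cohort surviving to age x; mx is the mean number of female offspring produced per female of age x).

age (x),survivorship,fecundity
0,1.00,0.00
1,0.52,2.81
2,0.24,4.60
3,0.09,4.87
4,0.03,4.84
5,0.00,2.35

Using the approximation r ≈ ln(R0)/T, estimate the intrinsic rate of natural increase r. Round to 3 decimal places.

0.649

R0 = Σ lx·mx = 0 + 1.4612 + 1.104 + 0.4383 + 0.1452 + 0 = 3.1487
Σ x·lx·mx = 5.5649; T = 5.5649/3.1487 = 1.76736…
r ≈ ln(R0)/T = ln(3.1487)/1.76736… = 0.64898… → 0.649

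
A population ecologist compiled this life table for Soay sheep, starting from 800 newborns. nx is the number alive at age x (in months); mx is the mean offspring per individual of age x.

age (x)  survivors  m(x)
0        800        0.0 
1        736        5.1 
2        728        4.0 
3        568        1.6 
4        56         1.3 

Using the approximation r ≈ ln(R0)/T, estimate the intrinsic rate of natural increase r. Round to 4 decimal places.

1.3706

lx = nx/n0 = nx/800: 1, 0.92, 0.91, 0.71, 0.07
R0 = Σ lx·mx = 0 + 4.692 + 3.64 + 1.136 + 0.091 = 9.559
Σ x·lx·mx = 15.744; T = 15.744/9.559 = 1.64703…
r ≈ ln(R0)/T = ln(9.559)/1.64703… = 1.370635… → 1.3706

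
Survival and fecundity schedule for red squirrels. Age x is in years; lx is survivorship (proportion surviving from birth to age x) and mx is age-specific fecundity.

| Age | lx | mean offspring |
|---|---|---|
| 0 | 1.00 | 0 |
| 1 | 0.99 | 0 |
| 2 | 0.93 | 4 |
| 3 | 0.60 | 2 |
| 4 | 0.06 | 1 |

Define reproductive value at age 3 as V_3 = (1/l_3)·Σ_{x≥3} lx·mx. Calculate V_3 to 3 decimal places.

lx·mx for x ≥ 3: 1.2, 0.06 → sum = 1.26
V_3 = 1.26 / l_3 = 1.26 / 0.6 = 2.1 → 2.100

2.100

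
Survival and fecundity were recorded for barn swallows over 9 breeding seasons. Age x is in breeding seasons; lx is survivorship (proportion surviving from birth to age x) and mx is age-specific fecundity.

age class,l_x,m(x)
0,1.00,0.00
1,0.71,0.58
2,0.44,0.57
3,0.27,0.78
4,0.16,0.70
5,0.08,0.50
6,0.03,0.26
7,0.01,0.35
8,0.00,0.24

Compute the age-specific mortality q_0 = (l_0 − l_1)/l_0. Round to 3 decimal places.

0.290

q_0 = (l_0 − l_1) / l_0 = (1 − 0.71) / 1
     = 0.29 / 1 = 0.29 → 0.290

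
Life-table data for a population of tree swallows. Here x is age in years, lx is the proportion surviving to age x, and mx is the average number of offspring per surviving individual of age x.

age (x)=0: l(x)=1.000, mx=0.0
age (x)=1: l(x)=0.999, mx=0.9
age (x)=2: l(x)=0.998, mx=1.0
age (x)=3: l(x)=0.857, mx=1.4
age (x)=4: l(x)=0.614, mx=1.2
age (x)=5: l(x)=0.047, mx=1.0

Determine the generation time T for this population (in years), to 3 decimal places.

2.494

lx·mx: 0, 0.8991, 0.998, 1.1998, 0.7368, 0.047 → R0 = 3.8807
x·lx·mx: 0, 0.8991, 1.996, 3.5994, 2.9472, 0.235 → Σ = 9.6767
T = 9.6767 / 3.8807 = 2.493545… → 2.494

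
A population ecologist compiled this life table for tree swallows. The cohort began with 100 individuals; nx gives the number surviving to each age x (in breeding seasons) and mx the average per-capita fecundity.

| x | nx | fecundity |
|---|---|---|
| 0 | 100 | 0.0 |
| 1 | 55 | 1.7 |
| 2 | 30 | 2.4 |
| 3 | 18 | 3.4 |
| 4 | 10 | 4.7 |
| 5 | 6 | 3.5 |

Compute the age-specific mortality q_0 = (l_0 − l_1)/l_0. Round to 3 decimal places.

0.450

lx = nx/n0 = nx/100: 1, 0.55, 0.3, 0.18, 0.1, 0.06
q_0 = (l_0 − l_1) / l_0 = (1 − 0.55) / 1
     = 0.45 / 1 = 0.45 → 0.450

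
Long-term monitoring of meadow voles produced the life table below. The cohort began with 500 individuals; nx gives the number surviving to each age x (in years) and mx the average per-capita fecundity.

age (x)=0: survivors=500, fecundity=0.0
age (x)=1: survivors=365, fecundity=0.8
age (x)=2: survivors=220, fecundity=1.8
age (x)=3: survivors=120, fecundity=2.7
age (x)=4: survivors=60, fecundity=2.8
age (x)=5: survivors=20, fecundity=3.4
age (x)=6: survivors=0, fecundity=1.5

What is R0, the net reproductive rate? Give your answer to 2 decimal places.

lx = nx/n0 = nx/500: 1, 0.73, 0.44, 0.24, 0.12, 0.04, 0
lx·mx by age: 0, 0.584, 0.792, 0.648, 0.336, 0.136, 0
R0 = Σ lx·mx = 2.496 → 2.50

2.50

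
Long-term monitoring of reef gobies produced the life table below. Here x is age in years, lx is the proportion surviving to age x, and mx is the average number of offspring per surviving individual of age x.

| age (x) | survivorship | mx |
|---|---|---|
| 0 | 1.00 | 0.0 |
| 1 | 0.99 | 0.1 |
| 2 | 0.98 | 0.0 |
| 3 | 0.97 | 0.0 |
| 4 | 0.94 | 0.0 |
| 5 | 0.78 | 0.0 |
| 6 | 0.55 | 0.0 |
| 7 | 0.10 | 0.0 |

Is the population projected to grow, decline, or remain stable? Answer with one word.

R0 = Σ lx·mx = 0 + 0.099 + 0 + 0 + 0 + 0 + 0 + 0 = 0.099
R0 < 1, so the population is declining.

declining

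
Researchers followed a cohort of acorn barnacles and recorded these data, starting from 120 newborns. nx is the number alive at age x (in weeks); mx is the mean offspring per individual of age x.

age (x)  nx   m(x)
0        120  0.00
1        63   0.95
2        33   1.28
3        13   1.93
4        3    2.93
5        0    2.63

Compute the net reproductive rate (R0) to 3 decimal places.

1.133

lx = nx/n0 = nx/120: 1, 0.525, 0.275, 0.10833…, 0.025, 0
lx·mx by age: 0, 0.49875, 0.352, 0.209083…, 0.07325, 0
R0 = Σ lx·mx = 1.133083… → 1.133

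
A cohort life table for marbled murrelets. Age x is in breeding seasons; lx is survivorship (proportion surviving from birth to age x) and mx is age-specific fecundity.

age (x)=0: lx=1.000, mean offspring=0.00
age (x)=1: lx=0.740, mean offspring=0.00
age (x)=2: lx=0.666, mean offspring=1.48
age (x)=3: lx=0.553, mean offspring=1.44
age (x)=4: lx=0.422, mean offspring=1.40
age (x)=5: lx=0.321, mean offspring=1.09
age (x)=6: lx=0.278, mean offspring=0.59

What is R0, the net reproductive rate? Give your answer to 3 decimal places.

2.887

lx·mx by age: 0, 0, 0.98568, 0.79632, 0.5908, 0.34989, 0.16402
R0 = Σ lx·mx = 2.88671 → 2.887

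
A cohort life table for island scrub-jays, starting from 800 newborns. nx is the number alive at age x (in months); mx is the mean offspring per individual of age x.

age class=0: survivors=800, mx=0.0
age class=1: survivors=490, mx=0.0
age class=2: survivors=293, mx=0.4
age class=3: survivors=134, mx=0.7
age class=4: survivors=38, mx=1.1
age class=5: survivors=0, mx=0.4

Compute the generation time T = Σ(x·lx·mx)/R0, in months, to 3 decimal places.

lx = nx/n0 = nx/800: 1, 0.6125, 0.36625, 0.1675, 0.0475, 0
lx·mx: 0, 0, 0.1465, 0.11725, 0.05225, 0 → R0 = 0.316
x·lx·mx: 0, 0, 0.293, 0.35175, 0.209, 0 → Σ = 0.85375
T = 0.85375 / 0.316 = 2.701741… → 2.702

2.702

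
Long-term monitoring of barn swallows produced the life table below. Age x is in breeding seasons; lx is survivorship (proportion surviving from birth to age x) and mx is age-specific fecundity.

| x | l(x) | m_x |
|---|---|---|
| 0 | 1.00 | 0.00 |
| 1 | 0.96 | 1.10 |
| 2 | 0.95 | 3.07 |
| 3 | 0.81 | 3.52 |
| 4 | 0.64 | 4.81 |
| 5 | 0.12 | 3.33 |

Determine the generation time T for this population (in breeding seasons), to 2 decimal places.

2.89

lx·mx: 0, 1.056, 2.9165, 2.8512, 3.0784, 0.3996 → R0 = 10.3017
x·lx·mx: 0, 1.056, 5.833, 8.5536, 12.3136, 1.998 → Σ = 29.7542
T = 29.7542 / 10.3017 = 2.888281… → 2.89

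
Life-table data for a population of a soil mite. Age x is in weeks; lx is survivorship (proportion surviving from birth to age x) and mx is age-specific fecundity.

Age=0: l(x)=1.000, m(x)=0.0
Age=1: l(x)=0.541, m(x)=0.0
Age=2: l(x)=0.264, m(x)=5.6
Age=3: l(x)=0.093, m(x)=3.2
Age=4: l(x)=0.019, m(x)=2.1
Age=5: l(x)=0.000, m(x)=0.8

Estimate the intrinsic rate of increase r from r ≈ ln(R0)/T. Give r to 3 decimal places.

0.270

R0 = Σ lx·mx = 0 + 0 + 1.4784 + 0.2976 + 0.0399 + 0 = 1.8159
Σ x·lx·mx = 4.0092; T = 4.0092/1.8159 = 2.20783…
r ≈ ln(R0)/T = ln(1.8159)/2.20783… = 0.27021… → 0.270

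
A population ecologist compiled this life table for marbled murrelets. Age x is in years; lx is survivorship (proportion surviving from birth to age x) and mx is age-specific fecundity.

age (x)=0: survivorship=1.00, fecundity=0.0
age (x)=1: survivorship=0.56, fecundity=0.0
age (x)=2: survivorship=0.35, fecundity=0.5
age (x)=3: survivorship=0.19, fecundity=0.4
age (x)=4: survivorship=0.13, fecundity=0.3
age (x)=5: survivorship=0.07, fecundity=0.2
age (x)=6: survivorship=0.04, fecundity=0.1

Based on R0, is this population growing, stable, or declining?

declining

R0 = Σ lx·mx = 0 + 0 + 0.175 + 0.076 + 0.039 + 0.014 + 0.004 = 0.308
R0 < 1, so the population is declining.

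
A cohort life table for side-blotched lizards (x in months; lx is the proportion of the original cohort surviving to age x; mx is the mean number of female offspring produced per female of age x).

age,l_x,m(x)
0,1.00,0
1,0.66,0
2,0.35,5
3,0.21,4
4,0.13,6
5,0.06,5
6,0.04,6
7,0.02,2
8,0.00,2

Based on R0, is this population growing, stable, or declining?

growing

R0 = Σ lx·mx = 0 + 0 + 1.75 + 0.84 + 0.78 + 0.3 + 0.24 + 0.04 + 0 = 3.95
R0 > 1, so the population is growing.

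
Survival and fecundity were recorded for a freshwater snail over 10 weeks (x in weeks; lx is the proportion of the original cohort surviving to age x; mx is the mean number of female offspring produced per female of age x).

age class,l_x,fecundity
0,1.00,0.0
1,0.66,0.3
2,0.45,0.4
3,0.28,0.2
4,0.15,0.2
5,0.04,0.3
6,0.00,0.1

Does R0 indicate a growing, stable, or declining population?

R0 = Σ lx·mx = 0 + 0.198 + 0.18 + 0.056 + 0.03 + 0.012 + 0 = 0.476
R0 < 1, so the population is declining.

declining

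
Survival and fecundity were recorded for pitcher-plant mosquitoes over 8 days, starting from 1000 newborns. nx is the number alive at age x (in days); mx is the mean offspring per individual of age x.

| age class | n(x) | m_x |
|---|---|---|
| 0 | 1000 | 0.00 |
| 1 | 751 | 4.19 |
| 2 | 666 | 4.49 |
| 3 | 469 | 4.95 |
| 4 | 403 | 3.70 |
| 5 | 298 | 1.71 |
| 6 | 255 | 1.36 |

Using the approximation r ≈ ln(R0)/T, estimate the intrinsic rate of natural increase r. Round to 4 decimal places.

lx = nx/n0 = nx/1000: 1, 0.751, 0.666, 0.469, 0.403, 0.298, 0.255
R0 = Σ lx·mx = 0 + 3.14669 + 2.99034 + 2.32155 + 1.4911 + 0.50958 + 0.3468 = 10.80606
Σ x·lx·mx = 26.68512; T = 26.68512/10.80606 = 2.46946…
r ≈ ln(R0)/T = ln(10.80606)/2.46946… = 0.963817… → 0.9638

0.9638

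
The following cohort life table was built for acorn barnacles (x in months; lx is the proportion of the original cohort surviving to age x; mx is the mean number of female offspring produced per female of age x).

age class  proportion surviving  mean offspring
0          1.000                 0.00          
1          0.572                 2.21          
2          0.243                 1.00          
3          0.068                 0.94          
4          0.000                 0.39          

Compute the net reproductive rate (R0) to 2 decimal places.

lx·mx by age: 0, 1.26412, 0.243, 0.06392, 0
R0 = Σ lx·mx = 1.57104 → 1.57

1.57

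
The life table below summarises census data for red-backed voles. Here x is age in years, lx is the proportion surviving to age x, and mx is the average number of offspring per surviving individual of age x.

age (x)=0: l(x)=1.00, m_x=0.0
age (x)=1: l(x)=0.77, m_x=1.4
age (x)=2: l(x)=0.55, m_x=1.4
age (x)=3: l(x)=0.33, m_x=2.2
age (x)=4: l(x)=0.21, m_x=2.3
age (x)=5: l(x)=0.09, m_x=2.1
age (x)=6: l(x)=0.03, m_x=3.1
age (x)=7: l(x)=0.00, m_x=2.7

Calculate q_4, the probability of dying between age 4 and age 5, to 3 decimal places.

0.571

q_4 = (l_4 − l_5) / l_4 = (0.21 − 0.09) / 0.21
     = 0.12 / 0.21 = 0.571429… → 0.571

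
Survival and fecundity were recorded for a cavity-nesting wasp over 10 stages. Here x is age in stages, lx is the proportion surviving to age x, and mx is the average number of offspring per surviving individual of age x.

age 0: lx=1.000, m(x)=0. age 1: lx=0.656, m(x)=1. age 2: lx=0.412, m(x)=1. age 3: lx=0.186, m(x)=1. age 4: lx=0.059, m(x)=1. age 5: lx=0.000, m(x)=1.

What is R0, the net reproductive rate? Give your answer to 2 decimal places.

1.31

lx·mx by age: 0, 0.656, 0.412, 0.186, 0.059, 0
R0 = Σ lx·mx = 1.313 → 1.31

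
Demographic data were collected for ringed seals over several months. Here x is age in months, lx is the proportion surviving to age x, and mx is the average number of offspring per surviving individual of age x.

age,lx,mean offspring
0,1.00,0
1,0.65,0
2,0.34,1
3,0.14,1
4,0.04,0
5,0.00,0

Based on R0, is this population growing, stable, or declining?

R0 = Σ lx·mx = 0 + 0 + 0.34 + 0.14 + 0 + 0 = 0.48
R0 < 1, so the population is declining.

declining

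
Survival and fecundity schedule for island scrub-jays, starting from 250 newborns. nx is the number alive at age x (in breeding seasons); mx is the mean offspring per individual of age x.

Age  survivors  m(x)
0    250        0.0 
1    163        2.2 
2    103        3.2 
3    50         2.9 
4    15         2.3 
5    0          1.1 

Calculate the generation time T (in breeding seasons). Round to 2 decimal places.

1.83

lx = nx/n0 = nx/250: 1, 0.652, 0.412, 0.2, 0.06, 0
lx·mx: 0, 1.4344, 1.3184, 0.58, 0.138, 0 → R0 = 3.4708
x·lx·mx: 0, 1.4344, 2.6368, 1.74, 0.552, 0 → Σ = 6.3632
T = 6.3632 / 3.4708 = 1.833353… → 1.83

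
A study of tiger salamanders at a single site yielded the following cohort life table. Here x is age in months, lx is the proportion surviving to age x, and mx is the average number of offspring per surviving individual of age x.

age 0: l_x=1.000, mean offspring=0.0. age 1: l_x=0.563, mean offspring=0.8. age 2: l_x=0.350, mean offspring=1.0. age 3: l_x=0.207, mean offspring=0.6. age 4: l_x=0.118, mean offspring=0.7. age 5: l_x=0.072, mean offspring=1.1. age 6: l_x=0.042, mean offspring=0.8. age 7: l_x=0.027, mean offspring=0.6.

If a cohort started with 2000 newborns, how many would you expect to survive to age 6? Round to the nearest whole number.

84

Expected survivors = N0 · l_6 = 2000 × 0.042 = 84 → 84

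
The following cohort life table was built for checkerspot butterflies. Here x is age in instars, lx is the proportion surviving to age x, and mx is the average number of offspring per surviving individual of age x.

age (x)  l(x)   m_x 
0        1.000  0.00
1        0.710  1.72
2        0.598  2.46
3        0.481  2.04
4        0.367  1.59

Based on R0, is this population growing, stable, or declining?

growing

R0 = Σ lx·mx = 0 + 1.2212 + 1.47108 + 0.98124 + 0.58353 = 4.25705
R0 > 1, so the population is growing.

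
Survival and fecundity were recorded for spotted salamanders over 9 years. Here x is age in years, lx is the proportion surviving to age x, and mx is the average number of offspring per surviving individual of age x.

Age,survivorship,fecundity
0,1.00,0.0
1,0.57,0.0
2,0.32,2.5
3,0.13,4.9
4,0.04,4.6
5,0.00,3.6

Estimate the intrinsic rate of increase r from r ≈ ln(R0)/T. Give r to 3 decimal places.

0.184

R0 = Σ lx·mx = 0 + 0 + 0.8 + 0.637 + 0.184 + 0 = 1.621
Σ x·lx·mx = 4.247; T = 4.247/1.621 = 2.61999…
r ≈ ln(R0)/T = ln(1.621)/2.61999… = 0.18437… → 0.184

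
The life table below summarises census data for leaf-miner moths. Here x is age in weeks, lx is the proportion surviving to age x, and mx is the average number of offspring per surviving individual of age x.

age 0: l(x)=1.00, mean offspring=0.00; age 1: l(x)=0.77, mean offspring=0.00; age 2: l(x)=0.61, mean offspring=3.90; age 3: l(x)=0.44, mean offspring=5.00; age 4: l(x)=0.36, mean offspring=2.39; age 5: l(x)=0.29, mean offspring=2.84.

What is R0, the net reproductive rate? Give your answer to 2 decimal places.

6.26

lx·mx by age: 0, 0, 2.379, 2.2, 0.8604, 0.8236
R0 = Σ lx·mx = 6.263 → 6.26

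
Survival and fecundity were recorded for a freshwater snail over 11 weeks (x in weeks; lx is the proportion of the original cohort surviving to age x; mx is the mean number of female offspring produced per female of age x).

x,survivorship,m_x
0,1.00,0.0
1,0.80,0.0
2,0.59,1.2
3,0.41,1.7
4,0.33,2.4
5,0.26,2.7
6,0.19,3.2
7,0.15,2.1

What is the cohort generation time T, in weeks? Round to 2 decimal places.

lx·mx: 0, 0, 0.708, 0.697, 0.792, 0.702, 0.608, 0.315 → R0 = 3.822
x·lx·mx: 0, 0, 1.416, 2.091, 3.168, 3.51, 3.648, 2.205 → Σ = 16.038
T = 16.038 / 3.822 = 4.196232… → 4.20

4.20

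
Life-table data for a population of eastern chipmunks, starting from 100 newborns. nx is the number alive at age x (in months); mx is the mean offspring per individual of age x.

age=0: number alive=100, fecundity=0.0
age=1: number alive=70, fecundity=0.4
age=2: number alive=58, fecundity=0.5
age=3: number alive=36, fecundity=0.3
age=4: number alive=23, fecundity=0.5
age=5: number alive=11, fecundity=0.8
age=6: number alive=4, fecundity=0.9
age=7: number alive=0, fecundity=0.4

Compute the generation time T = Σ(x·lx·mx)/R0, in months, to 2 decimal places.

lx = nx/n0 = nx/100: 1, 0.7, 0.58, 0.36, 0.23, 0.11, 0.04, 0
lx·mx: 0, 0.28, 0.29, 0.108, 0.115, 0.088, 0.036, 0 → R0 = 0.917
x·lx·mx: 0, 0.28, 0.58, 0.324, 0.46, 0.44, 0.216, 0 → Σ = 2.3
T = 2.3 / 0.917 = 2.508179… → 2.51

2.51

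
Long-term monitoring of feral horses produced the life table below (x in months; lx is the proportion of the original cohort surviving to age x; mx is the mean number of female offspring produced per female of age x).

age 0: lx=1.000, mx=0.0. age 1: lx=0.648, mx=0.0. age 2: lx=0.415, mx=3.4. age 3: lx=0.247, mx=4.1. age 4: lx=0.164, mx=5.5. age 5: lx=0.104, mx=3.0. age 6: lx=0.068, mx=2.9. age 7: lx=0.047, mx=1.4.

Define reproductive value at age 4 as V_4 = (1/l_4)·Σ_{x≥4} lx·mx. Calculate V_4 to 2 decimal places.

lx·mx for x ≥ 4: 0.902, 0.312, 0.1972, 0.0658 → sum = 1.477
V_4 = 1.477 / l_4 = 1.477 / 0.164 = 9.006098… → 9.01

9.01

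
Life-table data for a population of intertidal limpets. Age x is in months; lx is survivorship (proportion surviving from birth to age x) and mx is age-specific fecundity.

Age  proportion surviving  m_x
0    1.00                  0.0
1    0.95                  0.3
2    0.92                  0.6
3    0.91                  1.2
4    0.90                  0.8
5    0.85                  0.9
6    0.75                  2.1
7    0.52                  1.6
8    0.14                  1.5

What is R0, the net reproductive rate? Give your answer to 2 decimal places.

lx·mx by age: 0, 0.285, 0.552, 1.092, 0.72, 0.765, 1.575, 0.832, 0.21
R0 = Σ lx·mx = 6.031 → 6.03

6.03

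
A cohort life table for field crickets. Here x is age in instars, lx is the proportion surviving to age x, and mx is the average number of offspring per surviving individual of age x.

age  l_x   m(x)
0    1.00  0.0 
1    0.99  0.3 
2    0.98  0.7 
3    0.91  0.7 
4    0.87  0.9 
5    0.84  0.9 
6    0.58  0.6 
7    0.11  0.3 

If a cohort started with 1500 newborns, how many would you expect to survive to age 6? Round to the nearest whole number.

Expected survivors = N0 · l_6 = 1500 × 0.58 = 870 → 870

870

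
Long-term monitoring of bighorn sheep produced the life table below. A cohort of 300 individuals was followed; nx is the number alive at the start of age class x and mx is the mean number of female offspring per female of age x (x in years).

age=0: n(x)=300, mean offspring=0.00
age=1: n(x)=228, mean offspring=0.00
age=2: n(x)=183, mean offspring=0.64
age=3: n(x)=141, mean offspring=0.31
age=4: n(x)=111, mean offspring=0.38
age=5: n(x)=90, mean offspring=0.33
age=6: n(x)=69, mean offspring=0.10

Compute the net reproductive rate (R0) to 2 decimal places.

lx = nx/n0 = nx/300: 1, 0.76, 0.61, 0.47, 0.37, 0.3, 0.23
lx·mx by age: 0, 0, 0.3904, 0.1457, 0.1406, 0.099, 0.023
R0 = Σ lx·mx = 0.7987 → 0.80

0.80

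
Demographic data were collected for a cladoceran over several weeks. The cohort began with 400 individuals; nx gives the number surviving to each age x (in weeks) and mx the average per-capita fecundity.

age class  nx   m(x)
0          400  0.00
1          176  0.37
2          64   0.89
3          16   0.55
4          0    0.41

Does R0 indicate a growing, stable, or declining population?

lx = nx/n0 = nx/400: 1, 0.44, 0.16, 0.04, 0
R0 = Σ lx·mx = 0 + 0.1628 + 0.1424 + 0.022 + 0 = 0.3272
R0 < 1, so the population is declining.

declining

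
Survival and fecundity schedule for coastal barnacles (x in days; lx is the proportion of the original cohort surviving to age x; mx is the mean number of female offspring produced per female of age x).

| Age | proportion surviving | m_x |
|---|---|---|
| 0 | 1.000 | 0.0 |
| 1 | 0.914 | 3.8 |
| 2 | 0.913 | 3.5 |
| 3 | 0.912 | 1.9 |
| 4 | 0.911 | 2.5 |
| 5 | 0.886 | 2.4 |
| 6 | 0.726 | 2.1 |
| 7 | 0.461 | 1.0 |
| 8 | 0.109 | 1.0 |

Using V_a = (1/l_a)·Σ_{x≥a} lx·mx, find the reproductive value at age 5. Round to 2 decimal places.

lx·mx for x ≥ 5: 2.1264, 1.5246, 0.461, 0.109 → sum = 4.221
V_5 = 4.221 / l_5 = 4.221 / 0.886 = 4.764108… → 4.76

4.76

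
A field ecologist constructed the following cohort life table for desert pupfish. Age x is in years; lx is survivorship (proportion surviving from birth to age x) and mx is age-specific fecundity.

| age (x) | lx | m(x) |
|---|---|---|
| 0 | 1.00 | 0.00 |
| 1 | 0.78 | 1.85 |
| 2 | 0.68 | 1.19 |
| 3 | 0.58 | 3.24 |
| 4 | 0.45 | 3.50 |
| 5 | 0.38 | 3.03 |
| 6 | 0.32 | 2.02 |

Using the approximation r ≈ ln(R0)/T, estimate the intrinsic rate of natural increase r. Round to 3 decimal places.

0.614

R0 = Σ lx·mx = 0 + 1.443 + 0.8092 + 1.8792 + 1.575 + 1.1514 + 0.6464 = 7.5042
Σ x·lx·mx = 24.6344; T = 24.6344/7.5042 = 3.28275…
r ≈ ln(R0)/T = ln(7.5042)/3.28275… = 0.61396… → 0.614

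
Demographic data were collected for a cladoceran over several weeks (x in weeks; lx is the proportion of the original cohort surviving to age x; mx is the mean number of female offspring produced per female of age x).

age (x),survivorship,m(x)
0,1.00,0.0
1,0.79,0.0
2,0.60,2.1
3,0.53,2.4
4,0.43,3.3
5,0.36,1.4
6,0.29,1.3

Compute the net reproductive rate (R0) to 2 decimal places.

lx·mx by age: 0, 0, 1.26, 1.272, 1.419, 0.504, 0.377
R0 = Σ lx·mx = 4.832 → 4.83

4.83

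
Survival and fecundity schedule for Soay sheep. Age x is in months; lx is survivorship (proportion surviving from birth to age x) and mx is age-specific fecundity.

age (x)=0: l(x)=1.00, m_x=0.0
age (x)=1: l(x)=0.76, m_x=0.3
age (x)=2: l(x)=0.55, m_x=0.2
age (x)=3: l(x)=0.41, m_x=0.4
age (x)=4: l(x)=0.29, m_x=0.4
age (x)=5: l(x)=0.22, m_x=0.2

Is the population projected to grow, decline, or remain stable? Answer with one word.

declining

R0 = Σ lx·mx = 0 + 0.228 + 0.11 + 0.164 + 0.116 + 0.044 = 0.662
R0 < 1, so the population is declining.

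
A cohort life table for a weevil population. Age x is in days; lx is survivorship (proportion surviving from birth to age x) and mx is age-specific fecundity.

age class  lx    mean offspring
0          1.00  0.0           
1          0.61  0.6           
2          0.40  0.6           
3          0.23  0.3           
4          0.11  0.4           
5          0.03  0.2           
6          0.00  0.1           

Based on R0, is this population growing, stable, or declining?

R0 = Σ lx·mx = 0 + 0.366 + 0.24 + 0.069 + 0.044 + 0.006 + 0 = 0.725
R0 < 1, so the population is declining.

declining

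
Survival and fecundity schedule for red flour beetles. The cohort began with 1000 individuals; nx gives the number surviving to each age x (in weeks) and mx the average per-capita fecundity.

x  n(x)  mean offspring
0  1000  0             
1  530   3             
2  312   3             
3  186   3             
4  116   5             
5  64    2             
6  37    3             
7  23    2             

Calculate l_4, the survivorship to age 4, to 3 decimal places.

0.116

l_4 = n_4/n_0 = 116/1000 = 0.116 → 0.116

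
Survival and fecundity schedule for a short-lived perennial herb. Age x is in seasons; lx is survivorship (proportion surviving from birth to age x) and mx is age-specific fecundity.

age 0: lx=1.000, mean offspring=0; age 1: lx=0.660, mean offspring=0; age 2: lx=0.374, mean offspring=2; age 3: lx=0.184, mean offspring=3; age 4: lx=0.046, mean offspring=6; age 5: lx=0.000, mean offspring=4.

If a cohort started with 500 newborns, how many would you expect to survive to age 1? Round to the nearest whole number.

Expected survivors = N0 · l_1 = 500 × 0.660 = 330 → 330

330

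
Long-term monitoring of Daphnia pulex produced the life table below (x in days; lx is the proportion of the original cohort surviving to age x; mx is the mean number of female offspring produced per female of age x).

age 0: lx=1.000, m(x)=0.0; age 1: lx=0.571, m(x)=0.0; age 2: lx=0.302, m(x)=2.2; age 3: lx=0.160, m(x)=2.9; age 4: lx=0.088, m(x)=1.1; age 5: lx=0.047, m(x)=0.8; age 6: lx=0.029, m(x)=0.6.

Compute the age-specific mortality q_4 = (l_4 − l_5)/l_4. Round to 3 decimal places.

0.466

q_4 = (l_4 − l_5) / l_4 = (0.088 − 0.047) / 0.088
     = 0.041 / 0.088 = 0.465909… → 0.466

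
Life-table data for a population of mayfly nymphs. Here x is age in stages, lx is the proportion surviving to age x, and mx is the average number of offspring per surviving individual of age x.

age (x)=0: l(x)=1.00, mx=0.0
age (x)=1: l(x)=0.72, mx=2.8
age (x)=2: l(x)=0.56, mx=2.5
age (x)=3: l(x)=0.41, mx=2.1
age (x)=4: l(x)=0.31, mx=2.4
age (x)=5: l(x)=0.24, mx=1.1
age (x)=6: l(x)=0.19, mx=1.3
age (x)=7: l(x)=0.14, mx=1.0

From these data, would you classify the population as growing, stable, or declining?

R0 = Σ lx·mx = 0 + 2.016 + 1.4 + 0.861 + 0.744 + 0.264 + 0.247 + 0.14 = 5.672
R0 > 1, so the population is growing.

growing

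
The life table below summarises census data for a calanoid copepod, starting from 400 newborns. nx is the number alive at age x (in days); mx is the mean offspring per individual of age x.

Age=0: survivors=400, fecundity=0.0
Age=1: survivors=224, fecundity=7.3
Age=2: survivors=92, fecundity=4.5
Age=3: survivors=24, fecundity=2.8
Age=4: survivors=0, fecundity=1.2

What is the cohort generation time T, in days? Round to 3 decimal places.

lx = nx/n0 = nx/400: 1, 0.56, 0.23, 0.06, 0
lx·mx: 0, 4.088, 1.035, 0.168, 0 → R0 = 5.291
x·lx·mx: 0, 4.088, 2.07, 0.504, 0 → Σ = 6.662
T = 6.662 / 5.291 = 1.259119… → 1.259

1.259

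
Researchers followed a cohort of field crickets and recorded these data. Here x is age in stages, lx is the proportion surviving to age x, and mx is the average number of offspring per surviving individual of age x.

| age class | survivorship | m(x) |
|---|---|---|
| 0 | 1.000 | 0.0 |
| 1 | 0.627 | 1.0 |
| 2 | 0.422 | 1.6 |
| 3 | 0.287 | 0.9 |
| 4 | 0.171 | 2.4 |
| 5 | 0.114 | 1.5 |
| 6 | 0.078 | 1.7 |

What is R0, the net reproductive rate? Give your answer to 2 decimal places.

2.27

lx·mx by age: 0, 0.627, 0.6752, 0.2583, 0.4104, 0.171, 0.1326
R0 = Σ lx·mx = 2.2745 → 2.27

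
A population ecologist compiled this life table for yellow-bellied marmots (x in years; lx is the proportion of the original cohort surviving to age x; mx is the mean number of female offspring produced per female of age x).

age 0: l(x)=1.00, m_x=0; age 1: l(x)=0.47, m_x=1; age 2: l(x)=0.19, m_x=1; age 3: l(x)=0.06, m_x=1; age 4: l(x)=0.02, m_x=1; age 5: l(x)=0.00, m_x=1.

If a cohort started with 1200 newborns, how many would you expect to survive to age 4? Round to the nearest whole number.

Expected survivors = N0 · l_4 = 1200 × 0.02 = 24 → 24

24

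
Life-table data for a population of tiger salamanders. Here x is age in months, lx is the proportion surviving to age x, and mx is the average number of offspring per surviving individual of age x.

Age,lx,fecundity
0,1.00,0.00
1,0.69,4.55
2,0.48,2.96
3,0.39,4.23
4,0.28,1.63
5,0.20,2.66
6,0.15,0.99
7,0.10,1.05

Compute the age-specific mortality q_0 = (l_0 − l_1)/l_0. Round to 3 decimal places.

q_0 = (l_0 − l_1) / l_0 = (1 − 0.69) / 1
     = 0.31 / 1 = 0.31 → 0.310

0.310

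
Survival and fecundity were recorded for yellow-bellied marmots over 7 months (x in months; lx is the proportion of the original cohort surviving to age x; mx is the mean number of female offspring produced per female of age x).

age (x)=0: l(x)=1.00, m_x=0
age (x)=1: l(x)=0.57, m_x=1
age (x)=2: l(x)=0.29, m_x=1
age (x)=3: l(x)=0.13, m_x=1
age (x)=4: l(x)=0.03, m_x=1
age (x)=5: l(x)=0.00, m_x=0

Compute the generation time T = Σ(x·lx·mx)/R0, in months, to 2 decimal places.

lx·mx: 0, 0.57, 0.29, 0.13, 0.03, 0 → R0 = 1.02
x·lx·mx: 0, 0.57, 0.58, 0.39, 0.12, 0 → Σ = 1.66
T = 1.66 / 1.02 = 1.627451… → 1.63

1.63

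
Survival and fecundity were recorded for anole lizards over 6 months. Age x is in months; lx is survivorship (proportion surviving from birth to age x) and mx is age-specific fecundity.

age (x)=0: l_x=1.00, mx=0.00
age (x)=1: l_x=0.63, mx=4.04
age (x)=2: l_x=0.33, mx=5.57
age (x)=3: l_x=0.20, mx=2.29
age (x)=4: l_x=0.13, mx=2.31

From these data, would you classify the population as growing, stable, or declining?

growing

R0 = Σ lx·mx = 0 + 2.5452 + 1.8381 + 0.458 + 0.3003 = 5.1416
R0 > 1, so the population is growing.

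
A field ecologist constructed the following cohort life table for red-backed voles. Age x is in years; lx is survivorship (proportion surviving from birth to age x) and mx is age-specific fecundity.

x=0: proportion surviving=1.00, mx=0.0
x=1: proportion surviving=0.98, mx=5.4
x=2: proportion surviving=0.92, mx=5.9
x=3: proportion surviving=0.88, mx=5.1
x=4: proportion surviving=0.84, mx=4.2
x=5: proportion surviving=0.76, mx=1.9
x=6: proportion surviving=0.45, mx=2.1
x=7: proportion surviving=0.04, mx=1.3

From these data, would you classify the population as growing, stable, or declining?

R0 = Σ lx·mx = 0 + 5.292 + 5.428 + 4.488 + 3.528 + 1.444 + 0.945 + 0.052 = 21.177
R0 > 1, so the population is growing.

growing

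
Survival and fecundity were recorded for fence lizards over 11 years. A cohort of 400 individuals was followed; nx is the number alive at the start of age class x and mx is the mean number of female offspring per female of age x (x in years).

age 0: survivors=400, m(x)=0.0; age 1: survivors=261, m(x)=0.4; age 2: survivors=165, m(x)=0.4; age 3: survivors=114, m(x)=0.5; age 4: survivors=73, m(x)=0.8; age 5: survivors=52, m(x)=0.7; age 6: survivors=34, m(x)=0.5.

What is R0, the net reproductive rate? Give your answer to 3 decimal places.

0.848

lx = nx/n0 = nx/400: 1, 0.6525, 0.4125, 0.285, 0.1825, 0.13, 0.085
lx·mx by age: 0, 0.261, 0.165, 0.1425, 0.146, 0.091, 0.0425
R0 = Σ lx·mx = 0.848 → 0.848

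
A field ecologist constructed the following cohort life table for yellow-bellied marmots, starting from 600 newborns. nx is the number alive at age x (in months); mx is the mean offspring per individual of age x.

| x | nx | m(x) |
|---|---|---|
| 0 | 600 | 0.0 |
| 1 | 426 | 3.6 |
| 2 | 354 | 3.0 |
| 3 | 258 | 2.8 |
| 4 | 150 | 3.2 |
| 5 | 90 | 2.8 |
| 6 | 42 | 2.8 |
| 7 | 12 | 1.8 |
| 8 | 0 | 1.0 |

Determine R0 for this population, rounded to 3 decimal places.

lx = nx/n0 = nx/600: 1, 0.71, 0.59, 0.43, 0.25, 0.15, 0.07, 0.02, 0
lx·mx by age: 0, 2.556, 1.77, 1.204, 0.8, 0.42, 0.196, 0.036, 0
R0 = Σ lx·mx = 6.982 → 6.982

6.982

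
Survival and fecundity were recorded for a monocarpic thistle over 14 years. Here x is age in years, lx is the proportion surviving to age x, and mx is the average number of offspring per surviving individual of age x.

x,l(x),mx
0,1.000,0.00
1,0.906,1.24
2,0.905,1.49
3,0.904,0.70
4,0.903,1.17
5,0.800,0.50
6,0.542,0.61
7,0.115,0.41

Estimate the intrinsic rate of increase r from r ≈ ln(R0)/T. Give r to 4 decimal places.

0.5532

R0 = Σ lx·mx = 0 + 1.12344 + 1.34845 + 0.6328 + 1.05651 + 0.4 + 0.33062 + 0.04715 = 4.93897
Σ x·lx·mx = 14.25855; T = 14.25855/4.93897 = 2.88695…
r ≈ ln(R0)/T = ln(4.93897)/2.88695… = 0.553234… → 0.5532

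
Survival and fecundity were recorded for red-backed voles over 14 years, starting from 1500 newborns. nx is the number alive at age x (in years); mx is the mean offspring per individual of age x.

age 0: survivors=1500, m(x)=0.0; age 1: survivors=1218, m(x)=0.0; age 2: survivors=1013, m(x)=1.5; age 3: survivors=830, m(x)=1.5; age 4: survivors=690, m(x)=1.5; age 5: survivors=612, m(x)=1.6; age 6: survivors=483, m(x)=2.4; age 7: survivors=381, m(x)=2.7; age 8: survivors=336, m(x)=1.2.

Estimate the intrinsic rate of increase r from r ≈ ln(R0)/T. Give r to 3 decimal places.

lx = nx/n0 = nx/1500: 1, 0.812, 0.67533…, 0.55333…, 0.46, 0.408, 0.322, 0.254, 0.224
R0 = Σ lx·mx = 0 + 0 + 1.013… + 0.83… + 0.69 + 0.6528 + 0.7728 + 0.6858 + 0.2688 = 4.9132…
Σ x·lx·mx = 22.1278…; T = 22.1278…/4.9132… = 4.50375…
r ≈ ln(R0)/T = ln(4.9132…)/4.50375… = 0.35347… → 0.353

0.353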